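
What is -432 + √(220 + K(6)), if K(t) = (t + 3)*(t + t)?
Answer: -432 + 2*√82 ≈ -413.89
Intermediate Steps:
K(t) = 2*t*(3 + t) (K(t) = (3 + t)*(2*t) = 2*t*(3 + t))
-432 + √(220 + K(6)) = -432 + √(220 + 2*6*(3 + 6)) = -432 + √(220 + 2*6*9) = -432 + √(220 + 108) = -432 + √328 = -432 + 2*√82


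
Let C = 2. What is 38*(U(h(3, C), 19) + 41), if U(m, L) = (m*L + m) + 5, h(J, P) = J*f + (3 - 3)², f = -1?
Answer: -532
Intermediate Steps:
h(J, P) = -J (h(J, P) = J*(-1) + (3 - 3)² = -J + 0² = -J + 0 = -J)
U(m, L) = 5 + m + L*m (U(m, L) = (L*m + m) + 5 = (m + L*m) + 5 = 5 + m + L*m)
38*(U(h(3, C), 19) + 41) = 38*((5 - 1*3 + 19*(-1*3)) + 41) = 38*((5 - 3 + 19*(-3)) + 41) = 38*((5 - 3 - 57) + 41) = 38*(-55 + 41) = 38*(-14) = -532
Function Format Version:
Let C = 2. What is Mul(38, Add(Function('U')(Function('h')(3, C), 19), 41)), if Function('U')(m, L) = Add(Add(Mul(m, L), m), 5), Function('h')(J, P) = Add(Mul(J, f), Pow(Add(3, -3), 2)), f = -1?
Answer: -532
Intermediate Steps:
Function('h')(J, P) = Mul(-1, J) (Function('h')(J, P) = Add(Mul(J, -1), Pow(Add(3, -3), 2)) = Add(Mul(-1, J), Pow(0, 2)) = Add(Mul(-1, J), 0) = Mul(-1, J))
Function('U')(m, L) = Add(5, m, Mul(L, m)) (Function('U')(m, L) = Add(Add(Mul(L, m), m), 5) = Add(Add(m, Mul(L, m)), 5) = Add(5, m, Mul(L, m)))
Mul(38, Add(Function('U')(Function('h')(3, C), 19), 41)) = Mul(38, Add(Add(5, Mul(-1, 3), Mul(19, Mul(-1, 3))), 41)) = Mul(38, Add(Add(5, -3, Mul(19, -3)), 41)) = Mul(38, Add(Add(5, -3, -57), 41)) = Mul(38, Add(-55, 41)) = Mul(38, -14) = -532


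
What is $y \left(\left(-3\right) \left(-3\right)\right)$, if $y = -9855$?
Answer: $-88695$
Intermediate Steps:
$y \left(\left(-3\right) \left(-3\right)\right) = - 9855 \left(\left(-3\right) \left(-3\right)\right) = \left(-9855\right) 9 = -88695$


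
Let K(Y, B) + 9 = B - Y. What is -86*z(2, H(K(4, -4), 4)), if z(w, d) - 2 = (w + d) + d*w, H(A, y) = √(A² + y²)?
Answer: -344 - 258*√305 ≈ -4849.8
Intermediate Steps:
K(Y, B) = -9 + B - Y (K(Y, B) = -9 + (B - Y) = -9 + B - Y)
z(w, d) = 2 + d + w + d*w (z(w, d) = 2 + ((w + d) + d*w) = 2 + ((d + w) + d*w) = 2 + (d + w + d*w) = 2 + d + w + d*w)
-86*z(2, H(K(4, -4), 4)) = -86*(2 + √((-9 - 4 - 1*4)² + 4²) + 2 + √((-9 - 4 - 1*4)² + 4²)*2) = -86*(2 + √((-9 - 4 - 4)² + 16) + 2 + √((-9 - 4 - 4)² + 16)*2) = -86*(2 + √((-17)² + 16) + 2 + √((-17)² + 16)*2) = -86*(2 + √(289 + 16) + 2 + √(289 + 16)*2) = -86*(2 + √305 + 2 + √305*2) = -86*(2 + √305 + 2 + 2*√305) = -86*(4 + 3*√305) = -344 - 258*√305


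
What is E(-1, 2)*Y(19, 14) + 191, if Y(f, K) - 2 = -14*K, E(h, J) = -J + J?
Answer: 191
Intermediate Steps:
E(h, J) = 0
Y(f, K) = 2 - 14*K
E(-1, 2)*Y(19, 14) + 191 = 0*(2 - 14*14) + 191 = 0*(2 - 196) + 191 = 0*(-194) + 191 = 0 + 191 = 191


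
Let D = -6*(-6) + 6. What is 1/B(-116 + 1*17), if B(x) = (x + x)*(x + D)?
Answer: 1/11286 ≈ 8.8605e-5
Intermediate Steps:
D = 42 (D = 36 + 6 = 42)
B(x) = 2*x*(42 + x) (B(x) = (x + x)*(x + 42) = (2*x)*(42 + x) = 2*x*(42 + x))
1/B(-116 + 1*17) = 1/(2*(-116 + 1*17)*(42 + (-116 + 1*17))) = 1/(2*(-116 + 17)*(42 + (-116 + 17))) = 1/(2*(-99)*(42 - 99)) = 1/(2*(-99)*(-57)) = 1/11286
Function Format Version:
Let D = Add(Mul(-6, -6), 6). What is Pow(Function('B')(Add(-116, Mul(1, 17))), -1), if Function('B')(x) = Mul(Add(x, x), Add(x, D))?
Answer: Rational(1, 11286) ≈ 8.8605e-5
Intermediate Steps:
D = 42 (D = Add(36, 6) = 42)
Function('B')(x) = Mul(2, x, Add(42, x)) (Function('B')(x) = Mul(Add(x, x), Add(x, 42)) = Mul(Mul(2, x), Add(42, x)) = Mul(2, x, Add(42, x)))
Pow(Function('B')(Add(-116, Mul(1, 17))), -1) = Pow(Mul(2, Add(-116, Mul(1, 17)), Add(42, Add(-116, Mul(1, 17)))), -1) = Pow(Mul(2, Add(-116, 17), Add(42, Add(-116, 17))), -1) = Pow(Mul(2, -99, Add(42, -99)), -1) = Pow(Mul(2, -99, -57), -1) = Pow(11286, -1) = Rational(1, 11286)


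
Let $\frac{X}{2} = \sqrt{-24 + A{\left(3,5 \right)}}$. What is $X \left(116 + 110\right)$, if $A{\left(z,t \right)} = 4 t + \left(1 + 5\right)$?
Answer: $452 \sqrt{2} \approx 639.22$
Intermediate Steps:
$A{\left(z,t \right)} = 6 + 4 t$ ($A{\left(z,t \right)} = 4 t + 6 = 6 + 4 t$)
$X = 2 \sqrt{2}$ ($X = 2 \sqrt{-24 + \left(6 + 4 \cdot 5\right)} = 2 \sqrt{-24 + \left(6 + 20\right)} = 2 \sqrt{-24 + 26} = 2 \sqrt{2} \approx 2.8284$)
$X \left(116 + 110\right) = 2 \sqrt{2} \left(116 + 110\right) = 2 \sqrt{2} \cdot 226 = 452 \sqrt{2}$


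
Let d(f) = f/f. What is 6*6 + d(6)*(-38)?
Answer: -2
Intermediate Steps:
d(f) = 1
6*6 + d(6)*(-38) = 6*6 + 1*(-38) = 36 - 38 = -2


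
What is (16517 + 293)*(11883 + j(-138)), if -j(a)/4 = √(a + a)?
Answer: 199753230 - 134480*I*√69 ≈ 1.9975e+8 - 1.1171e+6*I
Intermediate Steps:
j(a) = -4*√2*√a (j(a) = -4*√(a + a) = -4*√2*√a)
(16517 + 293)*(11883 + j(-138)) = (16517 + 293)*(11883 - 4*√2*√(-138)) = 16810*(11883 - 4*√2*I*√138) = 16810*(11883 - 8*I*√69) = 199753230 - 134480*I*√69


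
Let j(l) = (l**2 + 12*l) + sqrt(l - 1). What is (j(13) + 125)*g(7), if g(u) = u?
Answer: 3150 + 14*sqrt(3) ≈ 3174.3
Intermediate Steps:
j(l) = l**2 + sqrt(-1 + l) + 12*l (j(l) = (l**2 + 12*l) + sqrt(-1 + l) = l**2 + sqrt(-1 + l) + 12*l)
(j(13) + 125)*g(7) = ((13**2 + sqrt(-1 + 13) + 12*13) + 125)*7 = ((169 + sqrt(12) + 156) + 125)*7 = ((169 + 2*sqrt(3) + 156) + 125)*7 = ((325 + 2*sqrt(3)) + 125)*7 = (450 + 2*sqrt(3))*7 = 3150 + 14*sqrt(3)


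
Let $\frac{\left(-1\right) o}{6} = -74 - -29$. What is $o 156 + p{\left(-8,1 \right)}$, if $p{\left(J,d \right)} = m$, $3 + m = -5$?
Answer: $42112$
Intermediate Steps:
$m = -8$ ($m = -3 - 5 = -8$)
$p{\left(J,d \right)} = -8$
$o = 270$ ($o = - 6 \left(-74 - -29\right) = - 6 \left(-74 + 29\right) = \left(-6\right) \left(-45\right) = 270$)
$o 156 + p{\left(-8,1 \right)} = 270 \cdot 156 - 8 = 42120 - 8 = 42112$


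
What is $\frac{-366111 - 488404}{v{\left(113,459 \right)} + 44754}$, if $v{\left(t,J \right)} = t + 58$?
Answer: $- \frac{170903}{8985} \approx -19.021$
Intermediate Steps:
$v{\left(t,J \right)} = 58 + t$
$\frac{-366111 - 488404}{v{\left(113,459 \right)} + 44754} = \frac{-366111 - 488404}{\left(58 + 113\right) + 44754} = - \frac{854515}{171 + 44754} = - \frac{854515}{44925} = \left(-854515\right) \frac{1}{44925} = - \frac{170903}{8985}$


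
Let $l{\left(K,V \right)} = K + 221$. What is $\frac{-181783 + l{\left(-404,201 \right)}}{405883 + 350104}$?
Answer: $- \frac{181966}{755987} \approx -0.2407$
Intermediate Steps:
$l{\left(K,V \right)} = 221 + K$
$\frac{-181783 + l{\left(-404,201 \right)}}{405883 + 350104} = \frac{-181783 + \left(221 - 404\right)}{405883 + 350104} = \frac{-181783 - 183}{755987} = \left(-181966\right) \frac{1}{755987} = - \frac{181966}{755987}$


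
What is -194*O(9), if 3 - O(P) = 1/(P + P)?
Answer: -5141/9 ≈ -571.22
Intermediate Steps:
O(P) = 3 - 1/(2*P) (O(P) = 3 - 1/(P + P) = 3 - 1/(2*P))
-194*O(9) = -194*(3 - ½/9) = -194*(3 - ½*⅑) = -194*(3 - 1/18) = -194*53/18 = -5141/9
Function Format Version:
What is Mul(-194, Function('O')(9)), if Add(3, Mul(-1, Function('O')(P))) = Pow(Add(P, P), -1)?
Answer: Rational(-5141, 9) ≈ -571.22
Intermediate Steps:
Function('O')(P) = Add(3, Mul(Rational(-1, 2), Pow(P, -1))) (Function('O')(P) = Add(3, Mul(-1, Pow(Add(P, P), -1))) = Add(3, Mul(-1, Pow(Mul(2, P), -1))) = Add(3, Mul(-1, Mul(Rational(1, 2), Pow(P, -1)))) = Add(3, Mul(Rational(-1, 2), Pow(P, -1))))
Mul(-194, Function('O')(9)) = Mul(-194, Add(3, Mul(Rational(-1, 2), Pow(9, -1)))) = Mul(-194, Add(3, Mul(Rational(-1, 2), Rational(1, 9)))) = Mul(-194, Add(3, Rational(-1, 18))) = Mul(-194, Rational(53, 18)) = Rational(-5141, 9)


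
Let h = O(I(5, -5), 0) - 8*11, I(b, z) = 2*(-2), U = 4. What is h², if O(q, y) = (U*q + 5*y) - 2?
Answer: 11236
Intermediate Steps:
I(b, z) = -4
O(q, y) = -2 + 4*q + 5*y (O(q, y) = (4*q + 5*y) - 2 = -2 + 4*q + 5*y)
h = -106 (h = (-2 + 4*(-4) + 5*0) - 8*11 = (-2 - 16 + 0) - 88 = -18 - 88 = -106)
h² = (-106)² = 11236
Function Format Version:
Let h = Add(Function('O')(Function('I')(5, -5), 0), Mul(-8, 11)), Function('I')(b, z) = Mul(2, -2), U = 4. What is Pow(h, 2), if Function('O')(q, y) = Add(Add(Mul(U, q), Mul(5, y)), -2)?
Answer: 11236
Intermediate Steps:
Function('I')(b, z) = -4
Function('O')(q, y) = Add(-2, Mul(4, q), Mul(5, y)) (Function('O')(q, y) = Add(Add(Mul(4, q), Mul(5, y)), -2) = Add(-2, Mul(4, q), Mul(5, y)))
h = -106 (h = Add(Add(-2, Mul(4, -4), Mul(5, 0)), Mul(-8, 11)) = Add(Add(-2, -16, 0), -88) = Add(-18, -88) = -106)
Pow(h, 2) = Pow(-106, 2) = 11236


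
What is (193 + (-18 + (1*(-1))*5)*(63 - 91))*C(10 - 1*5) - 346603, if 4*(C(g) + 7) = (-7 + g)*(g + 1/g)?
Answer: -1773191/5 ≈ -3.5464e+5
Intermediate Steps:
C(g) = -7 + (-7 + g)*(g + 1/g)/4 (C(g) = -7 + ((-7 + g)*(g + 1/g))/4 = -7 + (-7 + g)*(g + 1/g)/4)
(193 + (-18 + (1*(-1))*5)*(63 - 91))*C(10 - 1*5) - 346603 = (193 + (-18 + (1*(-1))*5)*(63 - 91))*((-7 - (10 - 1*5)*(27 - (10 - 1*5)**2 + 7*(10 - 1*5)))/(4*(10 - 1*5))) - 346603 = (193 + (-18 - 1*5)*(-28))*((-7 - (10 - 5)*(27 - (10 - 5)**2 + 7*(10 - 5)))/(4*(10 - 5))) - 346603 = (193 + (-18 - 5)*(-28))*((1/4)*(-7 - 1*5*(27 - 1*5**2 + 7*5))/5) - 346603 = (193 - 23*(-28))*((1/4)*(1/5)*(-7 - 1*5*(27 - 1*25 + 35))) - 346603 = (193 + 644)*((1/4)*(1/5)*(-7 - 1*5*(27 - 25 + 35))) - 346603 = 837*((1/4)*(1/5)*(-7 - 1*5*37)) - 346603 = 837*((1/4)*(1/5)*(-7 - 185)) - 346603 = 837*((1/4)*(1/5)*(-192)) - 346603 = 837*(-48/5) - 346603 = -40176/5 - 346603 = -1773191/5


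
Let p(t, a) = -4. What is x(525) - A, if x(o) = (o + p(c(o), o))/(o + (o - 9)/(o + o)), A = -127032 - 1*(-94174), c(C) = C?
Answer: 3021745713/91961 ≈ 32859.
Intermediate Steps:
A = -32858 (A = -127032 + 94174 = -32858)
x(o) = (-4 + o)/(o + (-9 + o)/(2*o)) (x(o) = (o - 4)/(o + (o - 9)/(o + o)) = (-4 + o)/(o + (-9 + o)/((2*o))) = (-4 + o)/(o + (-9 + o)*(1/(2*o))) = (-4 + o)/(o + (-9 + o)/(2*o)))
x(525) - A = 2*525*(-4 + 525)/(-9 + 525 + 2*525²) - 1*(-32858) = 2*525*521/(-9 + 525 + 2*275625) + 32858 = 2*525*521/(-9 + 525 + 551250) + 32858 = 2*525*521/551766 + 32858 = 2*525*(1/551766)*521 + 32858 = 91175/91961 + 32858 = 3021745713/91961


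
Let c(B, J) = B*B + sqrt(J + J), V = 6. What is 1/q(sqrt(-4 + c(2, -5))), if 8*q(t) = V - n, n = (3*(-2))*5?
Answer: 2/9 ≈ 0.22222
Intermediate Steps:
n = -30 (n = -6*5 = -30)
c(B, J) = B**2 + sqrt(2)*sqrt(J) (c(B, J) = B**2 + sqrt(2*J) = B**2 + sqrt(2)*sqrt(J))
q(t) = 9/2 (q(t) = (6 - 1*(-30))/8 = (6 + 30)/8 = (1/8)*36 = 9/2)
1/q(sqrt(-4 + c(2, -5))) = 1/(9/2) = 2/9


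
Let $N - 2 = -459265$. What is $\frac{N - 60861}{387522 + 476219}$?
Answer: $- \frac{520124}{863741} \approx -0.60218$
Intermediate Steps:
$N = -459263$ ($N = 2 - 459265 = -459263$)
$\frac{N - 60861}{387522 + 476219} = \frac{-459263 - 60861}{387522 + 476219} = - \frac{520124}{863741}$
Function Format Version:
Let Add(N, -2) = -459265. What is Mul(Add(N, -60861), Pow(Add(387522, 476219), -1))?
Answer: Rational(-520124, 863741) ≈ -0.60218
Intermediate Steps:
N = -459263 (N = Add(2, -459265) = -459263)
Mul(Add(N, -60861), Pow(Add(387522, 476219), -1)) = Mul(Add(-459263, -60861), Pow(Add(387522, 476219), -1)) = Mul(-520124, Pow(863741, -1)) = Mul(-520124, Rational(1, 863741)) = Rational(-520124, 863741)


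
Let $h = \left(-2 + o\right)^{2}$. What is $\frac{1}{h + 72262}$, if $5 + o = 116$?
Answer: $\frac{1}{84143} \approx 1.1885 \cdot 10^{-5}$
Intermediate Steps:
$o = 111$ ($o = -5 + 116 = 111$)
$h = 11881$ ($h = \left(-2 + 111\right)^{2} = 109^{2} = 11881$)
$\frac{1}{h + 72262} = \frac{1}{11881 + 72262} = \frac{1}{84143}$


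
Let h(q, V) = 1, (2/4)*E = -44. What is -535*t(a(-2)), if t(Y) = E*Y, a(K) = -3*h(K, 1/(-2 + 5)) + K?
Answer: -235400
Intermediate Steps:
E = -88 (E = 2*(-44) = -88)
a(K) = -3 + K (a(K) = -3*1 + K = -3 + K)
t(Y) = -88*Y
-535*t(a(-2)) = -(-47080)*(-3 - 2) = -(-47080)*(-5) = -535*440 = -235400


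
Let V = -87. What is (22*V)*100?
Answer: -191400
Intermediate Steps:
(22*V)*100 = (22*(-87))*100 = -1914*100 = -191400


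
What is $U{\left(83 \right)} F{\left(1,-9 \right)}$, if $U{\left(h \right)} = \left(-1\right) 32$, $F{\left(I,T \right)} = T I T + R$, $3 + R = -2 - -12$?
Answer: $-2816$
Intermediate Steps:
$R = 7$ ($R = -3 - -10 = -3 + \left(-2 + 12\right) = -3 + 10 = 7$)
$F{\left(I,T \right)} = 7 + I T^{2}$ ($F{\left(I,T \right)} = T I T + 7 = I T T + 7 = I T^{2} + 7 = 7 + I T^{2}$)
$U{\left(h \right)} = -32$
$U{\left(83 \right)} F{\left(1,-9 \right)} = - 32 \left(7 + 1 \left(-9\right)^{2}\right) = - 32 \left(7 + 1 \cdot 81\right) = - 32 \left(7 + 81\right) = \left(-32\right) 88 = -2816$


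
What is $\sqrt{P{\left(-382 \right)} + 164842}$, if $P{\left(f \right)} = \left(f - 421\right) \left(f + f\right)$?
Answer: $\sqrt{778334} \approx 882.23$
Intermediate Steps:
$P{\left(f \right)} = 2 f \left(-421 + f\right)$ ($P{\left(f \right)} = \left(-421 + f\right) 2 f = 2 f \left(-421 + f\right)$)
$\sqrt{P{\left(-382 \right)} + 164842} = \sqrt{2 \left(-382\right) \left(-421 - 382\right) + 164842} = \sqrt{2 \left(-382\right) \left(-803\right) + 164842} = \sqrt{613492 + 164842} = \sqrt{778334}$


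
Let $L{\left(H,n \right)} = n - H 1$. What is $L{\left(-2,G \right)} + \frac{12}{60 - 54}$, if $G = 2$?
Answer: $6$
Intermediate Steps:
$L{\left(H,n \right)} = n - H$
$L{\left(-2,G \right)} + \frac{12}{60 - 54} = \left(2 - -2\right) + \frac{12}{60 - 54} = \left(2 + 2\right) + \frac{12}{6} = 4 + 12 \cdot \frac{1}{6} = 4 + 2 = 6$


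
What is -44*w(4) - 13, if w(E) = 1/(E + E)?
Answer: -37/2 ≈ -18.500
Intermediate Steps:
w(E) = 1/(2*E)
-44*w(4) - 13 = -22/4 - 13 = -44*1/8 - 13 = -11/2 - 13 = -37/2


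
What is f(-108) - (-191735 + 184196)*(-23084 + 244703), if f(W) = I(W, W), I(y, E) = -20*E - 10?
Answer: 1670787791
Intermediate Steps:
I(y, E) = -10 - 20*E
f(W) = -10 - 20*W
f(-108) - (-191735 + 184196)*(-23084 + 244703) = (-10 - 20*(-108)) - (-191735 + 184196)*(-23084 + 244703) = (-10 + 2160) - (-7539)*221619 = 2150 - 1*(-1670785641) = 2150 + 1670785641 = 1670787791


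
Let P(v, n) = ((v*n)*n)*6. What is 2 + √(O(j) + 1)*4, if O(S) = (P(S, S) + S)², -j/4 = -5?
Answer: 2 + 4*√2305920401 ≈ 1.9208e+5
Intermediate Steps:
j = 20 (j = -4*(-5) = 20)
P(v, n) = 6*v*n² (P(v, n) = ((n*v)*n)*6 = (v*n²)*6 = 6*v*n²)
O(S) = (S + 6*S³)² (O(S) = (6*S*S² + S)² = (6*S³ + S)² = (S + 6*S³)²)
2 + √(O(j) + 1)*4 = 2 + √(20²*(1 + 6*20²)² + 1)*4 = 2 + √(400*(1 + 6*400)² + 1)*4 = 2 + √(400*(1 + 2400)² + 1)*4 = 2 + √(400*2401² + 1)*4 = 2 + √(400*5764801 + 1)*4 = 2 + √(2305920400 + 1)*4 = 2 + √2305920401*4 = 2 + 4*√2305920401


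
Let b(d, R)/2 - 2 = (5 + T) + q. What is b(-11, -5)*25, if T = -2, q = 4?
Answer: 450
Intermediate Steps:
b(d, R) = 18 (b(d, R) = 4 + 2*((5 - 2) + 4) = 4 + 2*(3 + 4) = 4 + 2*7 = 4 + 14 = 18)
b(-11, -5)*25 = 18*25 = 450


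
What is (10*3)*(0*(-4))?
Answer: 0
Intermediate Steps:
(10*3)*(0*(-4)) = 30*0 = 0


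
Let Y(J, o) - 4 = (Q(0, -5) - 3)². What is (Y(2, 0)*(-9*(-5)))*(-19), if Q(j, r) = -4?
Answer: -45315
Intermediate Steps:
Y(J, o) = 53 (Y(J, o) = 4 + (-4 - 3)² = 4 + (-7)² = 4 + 49 = 53)
(Y(2, 0)*(-9*(-5)))*(-19) = (53*(-9*(-5)))*(-19) = (53*45)*(-19) = 2385*(-19) = -45315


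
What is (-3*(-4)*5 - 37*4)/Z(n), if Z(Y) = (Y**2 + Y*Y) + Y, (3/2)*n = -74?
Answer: -198/10841 ≈ -0.018264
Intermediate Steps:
n = -148/3 (n = (2/3)*(-74) = -148/3 ≈ -49.333)
Z(Y) = Y + 2*Y**2 (Z(Y) = (Y**2 + Y**2) + Y = 2*Y**2 + Y = Y + 2*Y**2)
(-3*(-4)*5 - 37*4)/Z(n) = (-3*(-4)*5 - 37*4)/((-148*(1 + 2*(-148/3))/3)) = (12*5 - 148)/((-148*(1 - 296/3)/3)) = (60 - 148)/((-148/3*(-293/3))) = -88/43364/9 = -88*9/43364 = -198/10841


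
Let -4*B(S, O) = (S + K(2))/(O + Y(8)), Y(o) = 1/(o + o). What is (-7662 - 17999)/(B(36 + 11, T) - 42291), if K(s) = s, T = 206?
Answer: 12086331/19919089 ≈ 0.60677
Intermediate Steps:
Y(o) = 1/(2*o)
B(S, O) = -(2 + S)/(4*(1/16 + O)) (B(S, O) = -(S + 2)/(4*(O + (½)/8)) = -(2 + S)/(4*(O + (½)*(⅛))) = -(2 + S)/(4*(O + 1/16)) = -(2 + S)/(4*(1/16 + O)))
(-7662 - 17999)/(B(36 + 11, T) - 42291) = (-7662 - 17999)/(4*(-2 - (36 + 11))/(1 + 16*206) - 42291) = -25661/(4*(-2 - 1*47)/(1 + 3296) - 42291) = -25661/(4*(-2 - 47)/3297 - 42291) = -25661/(4*(1/3297)*(-49) - 42291) = -25661/(-28/471 - 42291) = -25661/(-19919089/471) = -25661*(-471/19919089) = 12086331/19919089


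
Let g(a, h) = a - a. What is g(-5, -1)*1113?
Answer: 0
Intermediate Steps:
g(a, h) = 0
g(-5, -1)*1113 = 0*1113 = 0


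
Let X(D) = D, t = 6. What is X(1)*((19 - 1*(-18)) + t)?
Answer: 43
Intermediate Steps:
X(1)*((19 - 1*(-18)) + t) = 1*((19 - 1*(-18)) + 6) = 1*((19 + 18) + 6) = 1*(37 + 6) = 1*43 = 43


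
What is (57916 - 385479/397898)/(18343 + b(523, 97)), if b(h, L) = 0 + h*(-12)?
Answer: 2094934099/436494106 ≈ 4.7995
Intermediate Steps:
b(h, L) = -12*h (b(h, L) = 0 - 12*h = -12*h)
(57916 - 385479/397898)/(18343 + b(523, 97)) = (57916 - 385479/397898)/(18343 - 12*523) = (57916 - 385479*1/397898)/(18343 - 6276) = (57916 - 385479/397898)/12067 = (23044275089/397898)*(1/12067) = 2094934099/436494106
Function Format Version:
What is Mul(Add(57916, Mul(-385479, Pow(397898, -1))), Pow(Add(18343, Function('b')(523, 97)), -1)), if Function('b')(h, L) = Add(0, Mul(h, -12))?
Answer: Rational(2094934099, 436494106) ≈ 4.7995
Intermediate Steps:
Function('b')(h, L) = Mul(-12, h) (Function('b')(h, L) = Add(0, Mul(-12, h)) = Mul(-12, h))
Mul(Add(57916, Mul(-385479, Pow(397898, -1))), Pow(Add(18343, Function('b')(523, 97)), -1)) = Mul(Add(57916, Mul(-385479, Pow(397898, -1))), Pow(Add(18343, Mul(-12, 523)), -1)) = Mul(Add(57916, Mul(-385479, Rational(1, 397898))), Pow(Add(18343, -6276), -1)) = Mul(Add(57916, Rational(-385479, 397898)), Pow(12067, -1)) = Mul(Rational(23044275089, 397898), Rational(1, 12067)) = Rational(2094934099, 436494106)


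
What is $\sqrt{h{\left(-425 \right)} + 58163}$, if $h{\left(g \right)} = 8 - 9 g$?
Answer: $2 \sqrt{15499} \approx 248.99$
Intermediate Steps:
$\sqrt{h{\left(-425 \right)} + 58163} = \sqrt{\left(8 - -3825\right) + 58163} = \sqrt{\left(8 + 3825\right) + 58163} = \sqrt{3833 + 58163} = \sqrt{61996} = 2 \sqrt{15499}$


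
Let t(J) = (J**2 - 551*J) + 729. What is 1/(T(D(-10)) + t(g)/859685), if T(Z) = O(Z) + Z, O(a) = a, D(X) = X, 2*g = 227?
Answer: -3438740/68970509 ≈ -0.049858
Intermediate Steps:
g = 227/2 (g = (1/2)*227 = 227/2 ≈ 113.50)
T(Z) = 2*Z (T(Z) = Z + Z = 2*Z)
t(J) = 729 + J**2 - 551*J
1/(T(D(-10)) + t(g)/859685) = 1/(2*(-10) + (729 + (227/2)**2 - 551*227/2)/859685) = 1/(-20 + (729 + 51529/4 - 125077/2)*(1/859685)) = 1/(-20 - 195709/4*1/859685) = 1/(-20 - 195709/3438740) = 1/(-68970509/3438740) = -3438740/68970509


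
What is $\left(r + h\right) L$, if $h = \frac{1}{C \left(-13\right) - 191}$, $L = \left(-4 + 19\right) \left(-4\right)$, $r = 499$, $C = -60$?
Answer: $- \frac{17634720}{589} \approx -29940.0$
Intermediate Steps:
$L = -60$ ($L = 15 \left(-4\right) = -60$)
$h = \frac{1}{589}$ ($h = \frac{1}{\left(-60\right) \left(-13\right) - 191} = \frac{1}{780 - 191} = \frac{1}{589} \approx 0.0016978$)
$\left(r + h\right) L = \left(499 + \frac{1}{589}\right) \left(-60\right) = \frac{293912}{589} \left(-60\right) = - \frac{17634720}{589}$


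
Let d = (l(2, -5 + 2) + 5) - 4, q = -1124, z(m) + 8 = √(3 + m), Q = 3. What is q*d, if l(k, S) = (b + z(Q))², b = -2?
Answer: -120268 + 22480*√6 ≈ -65204.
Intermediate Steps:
z(m) = -8 + √(3 + m)
l(k, S) = (-10 + √6)² (l(k, S) = (-2 + (-8 + √(3 + 3)))² = (-2 + (-8 + √6))² = (-10 + √6)²)
d = 1 + (10 - √6)² (d = ((10 - √6)² + 5) - 4 = (5 + (10 - √6)²) - 4 = 1 + (10 - √6)² ≈ 58.010)
q*d = -1124*(107 - 20*√6) = -120268 + 22480*√6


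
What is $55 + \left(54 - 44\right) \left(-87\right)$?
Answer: $-815$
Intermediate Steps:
$55 + \left(54 - 44\right) \left(-87\right) = 55 + 10 \left(-87\right) = 55 - 870 = -815$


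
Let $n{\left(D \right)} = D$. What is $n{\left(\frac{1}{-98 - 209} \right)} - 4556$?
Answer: $- \frac{1398693}{307} \approx -4556.0$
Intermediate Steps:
$n{\left(\frac{1}{-98 - 209} \right)} - 4556 = \frac{1}{-98 - 209} - 4556 = \frac{1}{-307} - 4556 = - \frac{1}{307} - 4556 = - \frac{1398693}{307}$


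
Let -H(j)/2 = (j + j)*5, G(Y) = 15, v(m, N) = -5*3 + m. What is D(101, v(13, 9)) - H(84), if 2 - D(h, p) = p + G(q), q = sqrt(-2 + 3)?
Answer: 1669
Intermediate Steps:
q = 1 (q = sqrt(1) = 1)
v(m, N) = -15 + m
D(h, p) = -13 - p (D(h, p) = 2 - (p + 15) = 2 - (15 + p) = 2 + (-15 - p) = -13 - p)
H(j) = -20*j (H(j) = -2*(j + j)*5 = -2*2*j*5 = -20*j)
D(101, v(13, 9)) - H(84) = (-13 - (-15 + 13)) - (-20)*84 = (-13 - 1*(-2)) - 1*(-1680) = (-13 + 2) + 1680 = -11 + 1680 = 1669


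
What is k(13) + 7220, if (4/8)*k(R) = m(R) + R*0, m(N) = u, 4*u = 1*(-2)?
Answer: 7219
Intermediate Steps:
u = -½ (u = (1*(-2))/4 = (¼)*(-2) = -½ ≈ -0.50000)
m(N) = -½
k(R) = -1 (k(R) = 2*(-½ + R*0) = 2*(-½ + 0) = 2*(-½) = -1)
k(13) + 7220 = -1 + 7220 = 7219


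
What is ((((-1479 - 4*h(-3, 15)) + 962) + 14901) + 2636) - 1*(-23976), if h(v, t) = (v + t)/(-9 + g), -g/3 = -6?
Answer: 122972/3 ≈ 40991.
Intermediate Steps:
g = 18 (g = -3*(-6) = 18)
h(v, t) = t/9 + v/9 (h(v, t) = (v + t)/(-9 + 18) = (t + v)/9 = (t + v)*(⅑) = t/9 + v/9)
((((-1479 - 4*h(-3, 15)) + 962) + 14901) + 2636) - 1*(-23976) = ((((-1479 - 4*((⅑)*15 + (⅑)*(-3))) + 962) + 14901) + 2636) - 1*(-23976) = ((((-1479 - 4*(5/3 - ⅓)) + 962) + 14901) + 2636) + 23976 = ((((-1479 - 4*4/3) + 962) + 14901) + 2636) + 23976 = ((((-1479 - 16/3) + 962) + 14901) + 2636) + 23976 = (((-4453/3 + 962) + 14901) + 2636) + 23976 = ((-1567/3 + 14901) + 2636) + 23976 = (43136/3 + 2636) + 23976 = 51044/3 + 23976 = 122972/3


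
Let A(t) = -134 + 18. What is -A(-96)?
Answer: 116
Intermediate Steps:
A(t) = -116
-A(-96) = -1*(-116) = 116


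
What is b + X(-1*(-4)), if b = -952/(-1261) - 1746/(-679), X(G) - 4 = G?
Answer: 99978/8827 ≈ 11.326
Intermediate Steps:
X(G) = 4 + G
b = 29362/8827 (b = -952*(-1/1261) - 1746*(-1/679) = 952/1261 + 18/7 = 29362/8827 ≈ 3.3264)
b + X(-1*(-4)) = 29362/8827 + (4 - 1*(-4)) = 29362/8827 + (4 + 4) = 29362/8827 + 8 = 99978/8827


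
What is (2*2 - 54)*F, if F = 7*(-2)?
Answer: 700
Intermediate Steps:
F = -14
(2*2 - 54)*F = (2*2 - 54)*(-14) = (4 - 54)*(-14) = -50*(-14) = 700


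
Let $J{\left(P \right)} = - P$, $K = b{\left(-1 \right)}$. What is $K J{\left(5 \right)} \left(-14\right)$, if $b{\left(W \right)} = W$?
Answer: $-70$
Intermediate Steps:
$K = -1$
$K J{\left(5 \right)} \left(-14\right) = - \left(-1\right) 5 \left(-14\right) = \left(-1\right) \left(-5\right) \left(-14\right) = 5 \left(-14\right) = -70$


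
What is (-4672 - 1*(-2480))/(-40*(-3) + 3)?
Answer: -2192/123 ≈ -17.821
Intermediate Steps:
(-4672 - 1*(-2480))/(-40*(-3) + 3) = (-4672 + 2480)/(120 + 3) = -2192/123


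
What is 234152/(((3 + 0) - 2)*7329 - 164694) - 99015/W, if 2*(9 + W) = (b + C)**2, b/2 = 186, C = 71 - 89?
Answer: -3361209347/1095417765 ≈ -3.0684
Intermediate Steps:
C = -18
b = 372 (b = 2*186 = 372)
W = 62649 (W = -9 + (372 - 18)**2/2 = -9 + (1/2)*354**2 = -9 + (1/2)*125316 = -9 + 62658 = 62649)
234152/(((3 + 0) - 2)*7329 - 164694) - 99015/W = 234152/(((3 + 0) - 2)*7329 - 164694) - 99015/62649 = 234152/((3 - 2)*7329 - 164694) - 99015*1/62649 = 234152/(1*7329 - 164694) - 33005/20883 = 234152/(7329 - 164694) - 33005/20883 = 234152/(-157365) - 33005/20883 = 234152*(-1/157365) - 33005/20883 = -234152/157365 - 33005/20883 = -3361209347/1095417765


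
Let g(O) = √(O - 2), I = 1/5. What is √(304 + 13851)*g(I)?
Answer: 3*I*√2831 ≈ 159.62*I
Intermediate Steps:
I = ⅕ ≈ 0.20000
g(O) = √(-2 + O)
√(304 + 13851)*g(I) = √(304 + 13851)*√(-2 + ⅕) = √14155*√(-9/5) = √14155*(3*I*√5/5) = 3*I*√2831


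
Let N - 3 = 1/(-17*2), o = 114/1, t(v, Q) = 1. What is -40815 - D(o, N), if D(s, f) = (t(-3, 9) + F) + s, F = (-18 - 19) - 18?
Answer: -40875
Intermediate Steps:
F = -55 (F = -37 - 18 = -55)
o = 114 (o = 114*1 = 114)
N = 101/34 (N = 3 + 1/(-17*2) = 3 + 1/(-34) = 3 - 1/34 = 101/34 ≈ 2.9706)
D(s, f) = -54 + s (D(s, f) = (1 - 55) + s = -54 + s)
-40815 - D(o, N) = -40815 - (-54 + 114) = -40815 - 1*60 = -40815 - 60 = -40875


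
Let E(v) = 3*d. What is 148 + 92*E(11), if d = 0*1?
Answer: 148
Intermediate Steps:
d = 0
E(v) = 0 (E(v) = 3*0 = 0)
148 + 92*E(11) = 148 + 92*0 = 148 + 0 = 148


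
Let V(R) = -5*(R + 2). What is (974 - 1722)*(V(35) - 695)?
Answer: 658240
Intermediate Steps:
V(R) = -10 - 5*R (V(R) = -5*(2 + R) = -10 - 5*R)
(974 - 1722)*(V(35) - 695) = (974 - 1722)*((-10 - 5*35) - 695) = -748*((-10 - 175) - 695) = -748*(-185 - 695) = -748*(-880) = 658240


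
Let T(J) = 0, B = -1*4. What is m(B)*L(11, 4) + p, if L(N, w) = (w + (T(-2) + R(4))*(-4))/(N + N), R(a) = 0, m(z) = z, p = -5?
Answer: -63/11 ≈ -5.7273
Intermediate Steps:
B = -4
L(N, w) = w/(2*N) (L(N, w) = (w + (0 + 0)*(-4))/(N + N) = (w + 0*(-4))/((2*N)) = (w + 0)*(1/(2*N)) = w*(1/(2*N)) = w/(2*N))
m(B)*L(11, 4) + p = -2*4/11 - 5 = -4*2/11 - 5 = -8/11 - 5 = -63/11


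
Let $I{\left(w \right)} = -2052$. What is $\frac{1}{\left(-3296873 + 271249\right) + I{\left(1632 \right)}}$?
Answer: $- \frac{1}{3027676} \approx -3.3029 \cdot 10^{-7}$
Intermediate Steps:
$\frac{1}{\left(-3296873 + 271249\right) + I{\left(1632 \right)}} = \frac{1}{\left(-3296873 + 271249\right) - 2052} = \frac{1}{-3025624 - 2052} = \frac{1}{-3027676} = - \frac{1}{3027676}$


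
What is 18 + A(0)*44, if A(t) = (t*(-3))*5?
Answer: 18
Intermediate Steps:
A(t) = -15*t (A(t) = -3*t*5 = -15*t)
18 + A(0)*44 = 18 - 15*0*44 = 18 + 0*44 = 18 + 0 = 18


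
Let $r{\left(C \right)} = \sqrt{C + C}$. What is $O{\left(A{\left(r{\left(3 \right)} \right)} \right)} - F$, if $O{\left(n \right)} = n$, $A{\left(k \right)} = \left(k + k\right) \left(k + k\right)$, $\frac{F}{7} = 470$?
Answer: $-3266$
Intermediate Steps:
$F = 3290$ ($F = 7 \cdot 470 = 3290$)
$r{\left(C \right)} = \sqrt{2} \sqrt{C}$ ($r{\left(C \right)} = \sqrt{2 C} = \sqrt{2} \sqrt{C}$)
$A{\left(k \right)} = 4 k^{2}$ ($A{\left(k \right)} = 2 k 2 k = 4 k^{2}$)
$O{\left(A{\left(r{\left(3 \right)} \right)} \right)} - F = 4 \left(\sqrt{2} \sqrt{3}\right)^{2} - 3290 = 4 \left(\sqrt{6}\right)^{2} - 3290 = 4 \cdot 6 - 3290 = 24 - 3290 = -3266$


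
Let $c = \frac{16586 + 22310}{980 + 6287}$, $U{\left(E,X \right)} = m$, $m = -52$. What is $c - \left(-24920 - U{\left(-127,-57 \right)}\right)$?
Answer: $\frac{13904204}{559} \approx 24873.0$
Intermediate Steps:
$U{\left(E,X \right)} = -52$
$c = \frac{2992}{559}$ ($c = \frac{38896}{7267} = 38896 \cdot \frac{1}{7267} = \frac{2992}{559} \approx 5.3524$)
$c - \left(-24920 - U{\left(-127,-57 \right)}\right) = \frac{2992}{559} - \left(-24920 - -52\right) = \frac{2992}{559} - \left(-24920 + 52\right) = \frac{2992}{559} - -24868 = \frac{2992}{559} + 24868 = \frac{13904204}{559}$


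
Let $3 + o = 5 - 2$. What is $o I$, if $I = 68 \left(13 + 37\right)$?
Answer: $0$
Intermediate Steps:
$I = 3400$ ($I = 68 \cdot 50 = 3400$)
$o = 0$ ($o = -3 + \left(5 - 2\right) = -3 + 3 = 0$)
$o I = 0 \cdot 3400 = 0$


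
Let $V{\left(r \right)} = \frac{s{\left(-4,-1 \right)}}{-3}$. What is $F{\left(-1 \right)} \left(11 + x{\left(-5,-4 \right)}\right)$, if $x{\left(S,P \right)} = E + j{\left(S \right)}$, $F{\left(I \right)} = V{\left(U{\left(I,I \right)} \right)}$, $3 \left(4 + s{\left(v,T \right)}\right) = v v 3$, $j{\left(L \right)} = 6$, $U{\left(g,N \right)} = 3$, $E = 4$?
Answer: $-84$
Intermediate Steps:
$s{\left(v,T \right)} = -4 + v^{2}$ ($s{\left(v,T \right)} = -4 + \frac{v v 3}{3} = -4 + \frac{v^{2} \cdot 3}{3} = -4 + \frac{3 v^{2}}{3} = -4 + v^{2}$)
$V{\left(r \right)} = -4$ ($V{\left(r \right)} = \frac{-4 + \left(-4\right)^{2}}{-3} = \left(-4 + 16\right) \left(- \frac{1}{3}\right) = 12 \left(- \frac{1}{3}\right) = -4$)
$F{\left(I \right)} = -4$
$x{\left(S,P \right)} = 10$ ($x{\left(S,P \right)} = 4 + 6 = 10$)
$F{\left(-1 \right)} \left(11 + x{\left(-5,-4 \right)}\right) = - 4 \left(11 + 10\right) = \left(-4\right) 21 = -84$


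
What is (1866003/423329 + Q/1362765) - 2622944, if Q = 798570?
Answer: -2146337761194943/818294957 ≈ -2.6229e+6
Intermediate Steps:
(1866003/423329 + Q/1362765) - 2622944 = (1866003/423329 + 798570/1362765) - 2622944 = (1866003*(1/423329) + 798570*(1/1362765)) - 2622944 = (1866003/423329 + 53238/90851) - 2622944 = 4086498465/818294957 - 2622944 = -2146337761194943/818294957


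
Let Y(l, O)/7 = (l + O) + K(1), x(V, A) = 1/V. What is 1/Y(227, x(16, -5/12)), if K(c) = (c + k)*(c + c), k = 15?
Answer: 16/29015 ≈ 0.00055144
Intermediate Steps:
K(c) = 2*c*(15 + c) (K(c) = (c + 15)*(c + c) = (15 + c)*(2*c) = 2*c*(15 + c))
Y(l, O) = 224 + 7*O + 7*l (Y(l, O) = 7*((l + O) + 2*1*(15 + 1)) = 7*((O + l) + 2*1*16) = 7*((O + l) + 32) = 7*(32 + O + l) = 224 + 7*O + 7*l)
1/Y(227, x(16, -5/12)) = 1/(224 + 7/16 + 7*227) = 1/(224 + 7*(1/16) + 1589) = 1/(224 + 7/16 + 1589) = 1/(29015/16) = 16/29015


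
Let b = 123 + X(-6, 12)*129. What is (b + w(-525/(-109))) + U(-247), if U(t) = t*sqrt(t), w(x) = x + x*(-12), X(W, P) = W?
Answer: -76734/109 - 247*I*sqrt(247) ≈ -703.98 - 3881.9*I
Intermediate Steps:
b = -651 (b = 123 - 6*129 = 123 - 774 = -651)
w(x) = -11*x (w(x) = x - 12*x = -11*x)
U(t) = t**(3/2)
(b + w(-525/(-109))) + U(-247) = (-651 - (-5775)/(-109)) + (-247)**(3/2) = (-651 - (-5775)*(-1)/109) - 247*I*sqrt(247) = (-651 - 11*525/109) - 247*I*sqrt(247) = (-651 - 5775/109) - 247*I*sqrt(247) = -76734/109 - 247*I*sqrt(247)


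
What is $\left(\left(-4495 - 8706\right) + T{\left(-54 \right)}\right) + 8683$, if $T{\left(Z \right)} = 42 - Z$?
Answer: $-4422$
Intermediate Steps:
$\left(\left(-4495 - 8706\right) + T{\left(-54 \right)}\right) + 8683 = \left(\left(-4495 - 8706\right) + \left(42 - -54\right)\right) + 8683 = \left(-13201 + \left(42 + 54\right)\right) + 8683 = \left(-13201 + 96\right) + 8683 = -13105 + 8683 = -4422$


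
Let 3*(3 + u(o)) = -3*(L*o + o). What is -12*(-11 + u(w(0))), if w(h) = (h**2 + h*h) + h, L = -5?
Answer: 168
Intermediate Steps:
w(h) = h + 2*h**2 (w(h) = (h**2 + h**2) + h = 2*h**2 + h = h + 2*h**2)
u(o) = -3 + 4*o (u(o) = -3 + (-3*(-5*o + o))/3 = -3 + (-(-12)*o)/3 = -3 + (12*o)/3 = -3 + 4*o)
-12*(-11 + u(w(0))) = -12*(-11 + (-3 + 4*(0*(1 + 2*0)))) = -12*(-11 + (-3 + 4*(0*(1 + 0)))) = -12*(-11 + (-3 + 4*(0*1))) = -12*(-11 + (-3 + 4*0)) = -12*(-11 + (-3 + 0)) = -12*(-11 - 3) = -12*(-14) = 168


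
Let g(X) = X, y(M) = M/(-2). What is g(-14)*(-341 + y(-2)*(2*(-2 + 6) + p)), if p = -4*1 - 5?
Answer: 4788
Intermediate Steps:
y(M) = -M/2 (y(M) = M*(-½) = -M/2)
p = -9 (p = -4 - 5 = -9)
g(-14)*(-341 + y(-2)*(2*(-2 + 6) + p)) = -14*(-341 + (-½*(-2))*(2*(-2 + 6) - 9)) = -14*(-341 + 1*(2*4 - 9)) = -14*(-341 + 1*(8 - 9)) = -14*(-341 + 1*(-1)) = -14*(-341 - 1) = -14*(-342) = 4788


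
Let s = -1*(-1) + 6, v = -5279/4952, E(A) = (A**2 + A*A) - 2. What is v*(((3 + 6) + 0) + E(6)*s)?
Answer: -2634221/4952 ≈ -531.95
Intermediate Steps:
E(A) = -2 + 2*A**2 (E(A) = (A**2 + A**2) - 2 = 2*A**2 - 2 = -2 + 2*A**2)
v = -5279/4952 (v = -5279*1/4952 = -5279/4952 ≈ -1.0660)
s = 7 (s = 1 + 6 = 7)
v*(((3 + 6) + 0) + E(6)*s) = -5279*(((3 + 6) + 0) + (-2 + 2*6**2)*7)/4952 = -5279*((9 + 0) + (-2 + 2*36)*7)/4952 = -5279*(9 + (-2 + 72)*7)/4952 = -5279*(9 + 70*7)/4952 = -5279*(9 + 490)/4952 = -5279/4952*499 = -2634221/4952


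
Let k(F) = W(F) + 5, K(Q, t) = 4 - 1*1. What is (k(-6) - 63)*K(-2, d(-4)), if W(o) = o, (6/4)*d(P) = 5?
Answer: -192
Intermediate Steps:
d(P) = 10/3 (d(P) = (⅔)*5 = 10/3)
K(Q, t) = 3 (K(Q, t) = 4 - 1 = 3)
k(F) = 5 + F (k(F) = F + 5 = 5 + F)
(k(-6) - 63)*K(-2, d(-4)) = ((5 - 6) - 63)*3 = (-1 - 63)*3 = -64*3 = -192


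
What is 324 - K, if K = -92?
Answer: 416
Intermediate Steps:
324 - K = 324 - 1*(-92) = 324 + 92 = 416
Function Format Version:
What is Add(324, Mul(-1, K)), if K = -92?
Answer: 416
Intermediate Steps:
Add(324, Mul(-1, K)) = Add(324, Mul(-1, -92)) = Add(324, 92) = 416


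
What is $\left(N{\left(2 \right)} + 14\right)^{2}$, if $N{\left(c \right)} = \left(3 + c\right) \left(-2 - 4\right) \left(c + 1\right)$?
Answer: $5776$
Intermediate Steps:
$N{\left(c \right)} = \left(1 + c\right) \left(-18 - 6 c\right)$ ($N{\left(c \right)} = \left(3 + c\right) \left(-6\right) \left(1 + c\right) = \left(-18 - 6 c\right) \left(1 + c\right) = \left(1 + c\right) \left(-18 - 6 c\right)$)
$\left(N{\left(2 \right)} + 14\right)^{2} = \left(\left(-18 - 48 - 6 \cdot 2^{2}\right) + 14\right)^{2} = \left(\left(-18 - 48 - 24\right) + 14\right)^{2} = \left(-90 + 14\right)^{2} = \left(-76\right)^{2} = 5776$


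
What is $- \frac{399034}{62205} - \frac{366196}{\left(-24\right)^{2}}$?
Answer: $- \frac{1917422147}{2985840} \approx -642.17$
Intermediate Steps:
$- \frac{399034}{62205} - \frac{366196}{\left(-24\right)^{2}} = \left(-399034\right) \frac{1}{62205} - \frac{366196}{576} = - \frac{399034}{62205} - \frac{91549}{144} = - \frac{1917422147}{2985840}$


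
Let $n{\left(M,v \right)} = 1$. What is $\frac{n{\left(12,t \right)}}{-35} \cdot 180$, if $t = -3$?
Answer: $- \frac{36}{7} \approx -5.1429$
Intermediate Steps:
$\frac{n{\left(12,t \right)}}{-35} \cdot 180 = 1 \frac{1}{-35} \cdot 180 = 1 \left(- \frac{1}{35}\right) 180 = \left(- \frac{1}{35}\right) 180 = - \frac{36}{7}$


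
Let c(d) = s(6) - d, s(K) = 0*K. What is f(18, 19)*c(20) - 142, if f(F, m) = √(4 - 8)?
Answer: -142 - 40*I ≈ -142.0 - 40.0*I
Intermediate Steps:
s(K) = 0
f(F, m) = 2*I (f(F, m) = √(-4) = 2*I)
c(d) = -d (c(d) = 0 - d = -d)
f(18, 19)*c(20) - 142 = (2*I)*(-1*20) - 142 = (2*I)*(-20) - 142 = -40*I - 142 = -142 - 40*I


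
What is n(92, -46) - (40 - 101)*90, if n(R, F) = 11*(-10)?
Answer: 5380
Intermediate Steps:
n(R, F) = -110
n(92, -46) - (40 - 101)*90 = -110 - (40 - 101)*90 = -110 - (-61)*90 = -110 - 1*(-5490) = -110 + 5490 = 5380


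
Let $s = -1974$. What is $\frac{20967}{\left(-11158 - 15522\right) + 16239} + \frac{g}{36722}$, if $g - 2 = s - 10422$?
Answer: $- \frac{449677964}{191707201} \approx -2.3456$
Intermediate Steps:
$g = -12394$ ($g = 2 - 12396 = -12394$)
$\frac{20967}{\left(-11158 - 15522\right) + 16239} + \frac{g}{36722} = \frac{20967}{\left(-11158 - 15522\right) + 16239} - \frac{12394}{36722} = \frac{20967}{-26680 + 16239} - \frac{6197}{18361} = \frac{20967}{-10441} - \frac{6197}{18361} = 20967 \left(- \frac{1}{10441}\right) - \frac{6197}{18361} = - \frac{20967}{10441} - \frac{6197}{18361} = - \frac{449677964}{191707201}$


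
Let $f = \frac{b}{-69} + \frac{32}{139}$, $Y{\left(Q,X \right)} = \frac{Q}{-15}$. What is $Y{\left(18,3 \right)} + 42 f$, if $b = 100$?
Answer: $- \frac{837622}{15985} \approx -52.401$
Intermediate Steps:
$Y{\left(Q,X \right)} = - \frac{Q}{15}$ ($Y{\left(Q,X \right)} = Q \left(- \frac{1}{15}\right) = - \frac{Q}{15}$)
$f = - \frac{11692}{9591}$ ($f = \frac{100}{-69} + \frac{32}{139} = 100 \left(- \frac{1}{69}\right) + 32 \cdot \frac{1}{139} = - \frac{100}{69} + \frac{32}{139} = - \frac{11692}{9591} \approx -1.2191$)
$Y{\left(18,3 \right)} + 42 f = \left(- \frac{1}{15}\right) 18 + 42 \left(- \frac{11692}{9591}\right) = - \frac{6}{5} - \frac{163688}{3197} = - \frac{837622}{15985}$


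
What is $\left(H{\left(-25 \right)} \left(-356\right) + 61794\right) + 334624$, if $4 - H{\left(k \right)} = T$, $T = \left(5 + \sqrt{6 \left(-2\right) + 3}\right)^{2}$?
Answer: $400690 + 10680 i \approx 4.0069 \cdot 10^{5} + 10680.0 i$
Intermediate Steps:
$T = \left(5 + 3 i\right)^{2}$ ($T = \left(5 + \sqrt{-12 + 3}\right)^{2} = \left(5 + \sqrt{-9}\right)^{2} = \left(5 + 3 i\right)^{2} \approx 16.0 + 30.0 i$)
$H{\left(k \right)} = -12 - 30 i$ ($H{\left(k \right)} = 4 - \left(16 + 30 i\right) = -12 - 30 i$)
$\left(H{\left(-25 \right)} \left(-356\right) + 61794\right) + 334624 = \left(\left(-12 - 30 i\right) \left(-356\right) + 61794\right) + 334624 = \left(\left(4272 + 10680 i\right) + 61794\right) + 334624 = \left(66066 + 10680 i\right) + 334624 = 400690 + 10680 i$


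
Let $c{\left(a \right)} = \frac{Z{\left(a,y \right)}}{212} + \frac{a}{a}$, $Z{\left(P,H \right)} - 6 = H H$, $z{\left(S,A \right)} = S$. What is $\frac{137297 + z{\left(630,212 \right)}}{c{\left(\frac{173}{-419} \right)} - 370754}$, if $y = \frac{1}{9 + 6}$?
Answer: $- \frac{6579117900}{17684916749} \approx -0.37202$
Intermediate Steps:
$y = \frac{1}{15} \approx 0.066667$
$Z{\left(P,H \right)} = 6 + H^{2}$ ($Z{\left(P,H \right)} = 6 + H H = 6 + H^{2}$)
$c{\left(a \right)} = \frac{49051}{47700}$ ($c{\left(a \right)} = \frac{6 + \left(\frac{1}{15}\right)^{2}}{212} + \frac{a}{a} = \left(6 + \frac{1}{225}\right) \frac{1}{212} + 1 = \frac{1351}{225} \cdot \frac{1}{212} + 1 = \frac{1351}{47700} + 1 = \frac{49051}{47700}$)
$\frac{137297 + z{\left(630,212 \right)}}{c{\left(\frac{173}{-419} \right)} - 370754} = \frac{137297 + 630}{\frac{49051}{47700} - 370754} = \frac{137927}{- \frac{17684916749}{47700}} = 137927 \left(- \frac{47700}{17684916749}\right) = - \frac{6579117900}{17684916749}$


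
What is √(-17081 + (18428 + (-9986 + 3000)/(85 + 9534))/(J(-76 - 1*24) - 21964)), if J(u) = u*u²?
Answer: I*√412652807553563966317118/4915135858 ≈ 130.69*I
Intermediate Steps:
J(u) = u³
√(-17081 + (18428 + (-9986 + 3000)/(85 + 9534))/(J(-76 - 1*24) - 21964)) = √(-17081 + (18428 + (-9986 + 3000)/(85 + 9534))/((-76 - 1*24)³ - 21964)) = √(-17081 + (18428 - 6986/9619)/((-76 - 24)³ - 21964)) = √(-17081 + (18428 - 6986*1/9619)/((-100)³ - 21964)) = √(-17081 + (18428 - 6986/9619)/(-1000000 - 21964)) = √(-17081 + (177251946/9619)/(-1021964)) = √(-17081 + (177251946/9619)*(-1/1021964)) = √(-17081 - 88625973/4915135858) = √(-83955524216471/4915135858) = I*√412652807553563966317118/4915135858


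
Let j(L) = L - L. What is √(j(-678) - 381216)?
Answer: 76*I*√66 ≈ 617.43*I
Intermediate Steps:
j(L) = 0
√(j(-678) - 381216) = √(0 - 381216) = √(-381216) = 76*I*√66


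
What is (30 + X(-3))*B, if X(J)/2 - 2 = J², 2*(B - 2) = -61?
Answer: -1482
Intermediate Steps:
B = -57/2 (B = 2 + (½)*(-61) = 2 - 61/2 = -57/2 ≈ -28.500)
X(J) = 4 + 2*J²
(30 + X(-3))*B = (30 + (4 + 2*(-3)²))*(-57/2) = (30 + (4 + 2*9))*(-57/2) = (30 + (4 + 18))*(-57/2) = (30 + 22)*(-57/2) = 52*(-57/2) = -1482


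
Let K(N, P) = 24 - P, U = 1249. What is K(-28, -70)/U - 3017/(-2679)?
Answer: 4020059/3346071 ≈ 1.2014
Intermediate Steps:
K(-28, -70)/U - 3017/(-2679) = (24 - 1*(-70))/1249 - 3017/(-2679) = (24 + 70)*(1/1249) - 3017*(-1/2679) = 94*(1/1249) + 3017/2679 = 94/1249 + 3017/2679 = 4020059/3346071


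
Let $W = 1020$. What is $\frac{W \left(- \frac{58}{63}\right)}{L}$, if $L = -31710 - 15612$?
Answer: $\frac{9860}{496881} \approx 0.019844$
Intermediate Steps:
$L = -47322$ ($L = -31710 - 15612 = -47322$)
$\frac{W \left(- \frac{58}{63}\right)}{L} = \frac{1020 \left(- \frac{58}{63}\right)}{-47322} = 1020 \left(- \frac{58}{63}\right) \left(- \frac{1}{47322}\right) = \left(- \frac{19720}{21}\right) \left(- \frac{1}{47322}\right) = \frac{9860}{496881}$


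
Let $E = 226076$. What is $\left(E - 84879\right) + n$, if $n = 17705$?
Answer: $158902$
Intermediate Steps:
$\left(E - 84879\right) + n = \left(226076 - 84879\right) + 17705 = 141197 + 17705 = 158902$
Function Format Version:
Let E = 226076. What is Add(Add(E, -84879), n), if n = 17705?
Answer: 158902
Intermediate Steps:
Add(Add(E, -84879), n) = Add(Add(226076, -84879), 17705) = Add(141197, 17705) = 158902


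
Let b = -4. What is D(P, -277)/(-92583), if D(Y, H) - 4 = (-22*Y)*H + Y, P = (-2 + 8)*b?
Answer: 146276/92583 ≈ 1.5799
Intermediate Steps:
P = -24 (P = (-2 + 8)*(-4) = 6*(-4) = -24)
D(Y, H) = 4 + Y - 22*H*Y (D(Y, H) = 4 + ((-22*Y)*H + Y) = 4 + (-22*H*Y + Y) = 4 + (Y - 22*H*Y) = 4 + Y - 22*H*Y)
D(P, -277)/(-92583) = (4 - 24 - 22*(-277)*(-24))/(-92583) = (4 - 24 - 146256)*(-1/92583) = -146276*(-1/92583) = 146276/92583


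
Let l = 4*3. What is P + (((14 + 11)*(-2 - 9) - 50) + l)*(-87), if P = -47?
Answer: 27184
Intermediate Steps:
l = 12
P + (((14 + 11)*(-2 - 9) - 50) + l)*(-87) = -47 + (((14 + 11)*(-2 - 9) - 50) + 12)*(-87) = -47 + ((25*(-11) - 50) + 12)*(-87) = -47 + ((-275 - 50) + 12)*(-87) = -47 + (-325 + 12)*(-87) = -47 - 313*(-87) = -47 + 27231 = 27184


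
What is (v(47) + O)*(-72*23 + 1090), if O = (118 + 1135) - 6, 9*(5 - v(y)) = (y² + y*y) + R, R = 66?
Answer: -3839744/9 ≈ -4.2664e+5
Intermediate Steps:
v(y) = -7/3 - 2*y²/9 (v(y) = 5 - ((y² + y*y) + 66)/9 = 5 - ((y² + y²) + 66)/9 = 5 - (2*y² + 66)/9 = 5 - (66 + 2*y²)/9 = 5 + (-22/3 - 2*y²/9) = -7/3 - 2*y²/9)
O = 1247 (O = 1253 - 6 = 1247)
(v(47) + O)*(-72*23 + 1090) = ((-7/3 - 2/9*47²) + 1247)*(-72*23 + 1090) = ((-7/3 - 2/9*2209) + 1247)*(-1656 + 1090) = ((-7/3 - 4418/9) + 1247)*(-566) = (-4439/9 + 1247)*(-566) = (6784/9)*(-566) = -3839744/9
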